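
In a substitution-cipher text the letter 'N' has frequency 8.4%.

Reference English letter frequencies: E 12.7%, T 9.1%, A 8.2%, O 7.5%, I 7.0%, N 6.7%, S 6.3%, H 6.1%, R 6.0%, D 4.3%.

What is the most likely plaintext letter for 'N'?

Step 1: The observed frequency is 8.4%.
Step 2: Compare with English frequencies:
  E: 12.7% (difference: 4.3%)
  T: 9.1% (difference: 0.7%)
  A: 8.2% (difference: 0.2%) <-- closest
  O: 7.5% (difference: 0.9%)
  I: 7.0% (difference: 1.4%)
  N: 6.7% (difference: 1.7%)
  S: 6.3% (difference: 2.1%)
  H: 6.1% (difference: 2.3%)
  R: 6.0% (difference: 2.4%)
  D: 4.3% (difference: 4.1%)
Step 3: 'N' most likely represents 'A' (frequency 8.2%).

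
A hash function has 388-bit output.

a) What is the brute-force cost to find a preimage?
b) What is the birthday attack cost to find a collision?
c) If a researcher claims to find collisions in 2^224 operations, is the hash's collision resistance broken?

Step 1: Preimage resistance requires brute-force of 2^388 operations.
Step 2: Collision resistance (birthday bound) = 2^(388/2) = 2^194.
Step 3: The claimed attack costs 2^224 operations.
Step 4: Since 2^224 >= 2^194, the claimed attack is no faster than the generic birthday attack, so this does not break collision resistance.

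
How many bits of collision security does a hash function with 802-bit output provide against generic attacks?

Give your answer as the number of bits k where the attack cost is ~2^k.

Step 1: The hash has a 802-bit output.
Step 2: Collision resistance means it should be infeasible to find any x != y with h(x) = h(y).
By the birthday bound, a generic collision search succeeds after about sqrt(2^802) = 2^(802/2) = 2^401 evaluations.
Step 3: Security level = 401 bits.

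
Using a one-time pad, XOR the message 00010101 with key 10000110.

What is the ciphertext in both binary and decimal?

Step 1: Write out the XOR operation bit by bit:
  Message: 00010101
  Key:     10000110
  XOR:     10010011
Step 2: Convert to decimal: 10010011 = 147.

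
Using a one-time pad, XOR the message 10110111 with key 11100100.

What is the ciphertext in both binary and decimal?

Step 1: Write out the XOR operation bit by bit:
  Message: 10110111
  Key:     11100100
  XOR:     01010011
Step 2: Convert to decimal: 01010011 = 83.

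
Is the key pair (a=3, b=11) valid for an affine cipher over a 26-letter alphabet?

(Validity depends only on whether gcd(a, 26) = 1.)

Step 1: Compute gcd(3, 26).
Step 2: gcd(3, 26) = 1.
Since gcd = 1, 3 is coprime with 26, so it is a valid key.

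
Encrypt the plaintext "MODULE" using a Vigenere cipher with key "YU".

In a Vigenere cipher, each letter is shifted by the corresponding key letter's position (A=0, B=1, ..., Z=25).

Step 1: Repeat key to match plaintext length:
  Plaintext: MODULE
  Key:       YUYUYU
Step 2: Encrypt each letter:
  M(12) + Y(24) = (12+24) mod 26 = 10 = K
  O(14) + U(20) = (14+20) mod 26 = 8 = I
  D(3) + Y(24) = (3+24) mod 26 = 1 = B
  U(20) + U(20) = (20+20) mod 26 = 14 = O
  L(11) + Y(24) = (11+24) mod 26 = 9 = J
  E(4) + U(20) = (4+20) mod 26 = 24 = Y
Ciphertext: KIBOJY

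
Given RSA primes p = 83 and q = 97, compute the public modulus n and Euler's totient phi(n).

Step 1: n = p * q = 83 * 97 = 8051.
Step 2: phi(n) = (p-1)(q-1) = 82 * 96 = 7872.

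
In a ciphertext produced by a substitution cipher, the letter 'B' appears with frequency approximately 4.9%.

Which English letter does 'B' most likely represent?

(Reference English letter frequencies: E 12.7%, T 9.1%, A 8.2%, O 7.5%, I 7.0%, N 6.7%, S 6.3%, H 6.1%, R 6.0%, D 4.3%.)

Step 1: The observed frequency is 4.9%.
Step 2: Compare with English frequencies:
  E: 12.7% (difference: 7.8%)
  T: 9.1% (difference: 4.2%)
  A: 8.2% (difference: 3.3%)
  O: 7.5% (difference: 2.6%)
  I: 7.0% (difference: 2.1%)
  N: 6.7% (difference: 1.8%)
  S: 6.3% (difference: 1.4%)
  H: 6.1% (difference: 1.2%)
  R: 6.0% (difference: 1.1%)
  D: 4.3% (difference: 0.6%) <-- closest
Step 3: 'B' most likely represents 'D' (frequency 4.3%).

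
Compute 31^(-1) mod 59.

Step 1: We need x such that 31 * x = 1 (mod 59).
Step 2: Using the extended Euclidean algorithm or trial:
  31 * 40 = 1240 = 21 * 59 + 1.
Step 3: Since 1240 mod 59 = 1, the inverse is x = 40.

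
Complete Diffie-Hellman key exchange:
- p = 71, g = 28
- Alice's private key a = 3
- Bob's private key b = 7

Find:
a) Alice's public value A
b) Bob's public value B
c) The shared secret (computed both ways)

Step 1: A = g^a mod p = 28^3 mod 71 = 13.
Step 2: B = g^b mod p = 28^7 mod 71 = 46.
Step 3: Alice computes s = B^a mod p = 46^3 mod 71 = 66.
Step 4: Bob computes s = A^b mod p = 13^7 mod 71 = 66.
Both sides agree: shared secret = 66.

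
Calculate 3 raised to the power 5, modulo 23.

Step 1: Compute 3^5 mod 23 step by step, reducing modulo 23 at each step.
  3^1 mod 23 = 3
  3^2 mod 23 = (3 * 3) mod 23 = 9
  3^3 mod 23 = (9 * 3) mod 23 = 4
  3^4 mod 23 = (4 * 3) mod 23 = 12
  3^5 mod 23 = (12 * 3) mod 23 = 13
Step 2: Result = 13.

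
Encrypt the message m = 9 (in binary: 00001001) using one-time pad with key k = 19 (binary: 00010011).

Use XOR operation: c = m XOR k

Step 1: Write out the XOR operation bit by bit:
  Message: 00001001
  Key:     00010011
  XOR:     00011010
Step 2: Convert to decimal: 00011010 = 26.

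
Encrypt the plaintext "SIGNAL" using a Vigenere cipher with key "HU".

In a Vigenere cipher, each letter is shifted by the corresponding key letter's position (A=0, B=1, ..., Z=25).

Step 1: Repeat key to match plaintext length:
  Plaintext: SIGNAL
  Key:       HUHUHU
Step 2: Encrypt each letter:
  S(18) + H(7) = (18+7) mod 26 = 25 = Z
  I(8) + U(20) = (8+20) mod 26 = 2 = C
  G(6) + H(7) = (6+7) mod 26 = 13 = N
  N(13) + U(20) = (13+20) mod 26 = 7 = H
  A(0) + H(7) = (0+7) mod 26 = 7 = H
  L(11) + U(20) = (11+20) mod 26 = 5 = F
Ciphertext: ZCNHHF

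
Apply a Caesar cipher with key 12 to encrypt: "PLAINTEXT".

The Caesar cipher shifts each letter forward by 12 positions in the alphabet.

Step 1: For each letter, shift forward by 12 positions (mod 26).
  P (position 15) -> position (15+12) mod 26 = 1 -> B
  L (position 11) -> position (11+12) mod 26 = 23 -> X
  A (position 0) -> position (0+12) mod 26 = 12 -> M
  I (position 8) -> position (8+12) mod 26 = 20 -> U
  N (position 13) -> position (13+12) mod 26 = 25 -> Z
  T (position 19) -> position (19+12) mod 26 = 5 -> F
  E (position 4) -> position (4+12) mod 26 = 16 -> Q
  X (position 23) -> position (23+12) mod 26 = 9 -> J
  T (position 19) -> position (19+12) mod 26 = 5 -> F
Result: BXMUZFQJF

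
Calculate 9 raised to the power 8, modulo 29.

Step 1: Compute 9^8 mod 29 step by step, reducing modulo 29 at each step.
  9^1 mod 29 = 9
  9^2 mod 29 = (9 * 9) mod 29 = 23
  9^3 mod 29 = (23 * 9) mod 29 = 4
  9^4 mod 29 = (4 * 9) mod 29 = 7
  9^5 mod 29 = (7 * 9) mod 29 = 5
  9^6 mod 29 = (5 * 9) mod 29 = 16
  9^7 mod 29 = (16 * 9) mod 29 = 28
  9^8 mod 29 = (28 * 9) mod 29 = 20
Step 2: Result = 20.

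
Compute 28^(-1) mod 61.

Step 1: We need x such that 28 * x = 1 (mod 61).
Step 2: Using the extended Euclidean algorithm or trial:
  28 * 24 = 672 = 11 * 61 + 1.
Step 3: Since 672 mod 61 = 1, the inverse is x = 24.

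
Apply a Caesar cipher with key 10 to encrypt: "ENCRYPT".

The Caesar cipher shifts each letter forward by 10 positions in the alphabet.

Step 1: For each letter, shift forward by 10 positions (mod 26).
  E (position 4) -> position (4+10) mod 26 = 14 -> O
  N (position 13) -> position (13+10) mod 26 = 23 -> X
  C (position 2) -> position (2+10) mod 26 = 12 -> M
  R (position 17) -> position (17+10) mod 26 = 1 -> B
  Y (position 24) -> position (24+10) mod 26 = 8 -> I
  P (position 15) -> position (15+10) mod 26 = 25 -> Z
  T (position 19) -> position (19+10) mod 26 = 3 -> D
Result: OXMBIZD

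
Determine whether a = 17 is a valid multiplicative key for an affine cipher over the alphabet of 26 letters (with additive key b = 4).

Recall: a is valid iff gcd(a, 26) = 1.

Step 1: Compute gcd(17, 26).
Step 2: gcd(17, 26) = 1.
Since gcd = 1, 17 is coprime with 26, so it is a valid key.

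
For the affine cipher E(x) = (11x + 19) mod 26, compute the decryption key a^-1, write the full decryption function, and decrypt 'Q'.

Step 1: Find a^-1, the modular inverse of 11 mod 26.
Step 2: We need 11 * a^-1 = 1 (mod 26).
Step 3: 11 * 19 = 209 = 8 * 26 + 1, so a^-1 = 19.
Step 4: D(y) = 19(y - 19) mod 26.
Step 5: Apply to 'Q' (y = 16): D(16) = 19 * (16 - 19) mod 26 = 19 * -3 mod 26 = 21 -> 'V'.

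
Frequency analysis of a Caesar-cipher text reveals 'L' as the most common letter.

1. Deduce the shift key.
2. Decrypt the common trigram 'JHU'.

Step 1: In English, 'E' is the most frequent letter (12.7%).
Step 2: The most frequent ciphertext letter is 'L' (position 11).
Step 3: Shift = (11 - 4) mod 26 = 7.
Step 4: Decrypt 'JHU' by shifting back 7:
  J -> C
  H -> A
  U -> N
Step 5: 'JHU' decrypts to 'CAN'.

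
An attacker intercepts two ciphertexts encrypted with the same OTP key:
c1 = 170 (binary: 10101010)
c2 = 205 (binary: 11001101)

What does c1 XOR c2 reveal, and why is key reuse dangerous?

Step 1: c1 XOR c2 = (m1 XOR k) XOR (m2 XOR k).
Step 2: By XOR associativity/commutativity: = m1 XOR m2 XOR k XOR k = m1 XOR m2.
Step 3: 10101010 XOR 11001101 = 01100111 = 103.
Step 4: The key cancels out! An attacker learns m1 XOR m2 = 103, revealing the relationship between plaintexts.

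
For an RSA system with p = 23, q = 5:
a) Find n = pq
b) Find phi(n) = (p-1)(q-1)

Step 1: n = p * q = 23 * 5 = 115.
Step 2: phi(n) = (p-1)(q-1) = 22 * 4 = 88.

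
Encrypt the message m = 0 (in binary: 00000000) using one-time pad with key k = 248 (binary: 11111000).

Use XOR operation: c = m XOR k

Step 1: Write out the XOR operation bit by bit:
  Message: 00000000
  Key:     11111000
  XOR:     11111000
Step 2: Convert to decimal: 11111000 = 248.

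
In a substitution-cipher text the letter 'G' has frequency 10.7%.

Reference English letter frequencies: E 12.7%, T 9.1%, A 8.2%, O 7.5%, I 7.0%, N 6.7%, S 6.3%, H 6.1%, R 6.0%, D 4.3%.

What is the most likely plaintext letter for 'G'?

Step 1: The observed frequency is 10.7%.
Step 2: Compare with English frequencies:
  E: 12.7% (difference: 2.0%)
  T: 9.1% (difference: 1.6%) <-- closest
  A: 8.2% (difference: 2.5%)
  O: 7.5% (difference: 3.2%)
  I: 7.0% (difference: 3.7%)
  N: 6.7% (difference: 4.0%)
  S: 6.3% (difference: 4.4%)
  H: 6.1% (difference: 4.6%)
  R: 6.0% (difference: 4.7%)
  D: 4.3% (difference: 6.4%)
Step 3: 'G' most likely represents 'T' (frequency 9.1%).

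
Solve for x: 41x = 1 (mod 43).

Step 1: We need x such that 41 * x = 1 (mod 43).
Step 2: Using the extended Euclidean algorithm or trial:
  41 * 21 = 861 = 20 * 43 + 1.
Step 3: Since 861 mod 43 = 1, the inverse is x = 21.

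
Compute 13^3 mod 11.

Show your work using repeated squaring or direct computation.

Step 1: Compute 13^3 mod 11 step by step, reducing modulo 11 at each step.
  13^1 mod 11 = 2
  13^2 mod 11 = (2 * 13) mod 11 = 4
  13^3 mod 11 = (4 * 13) mod 11 = 8
Step 2: Result = 8.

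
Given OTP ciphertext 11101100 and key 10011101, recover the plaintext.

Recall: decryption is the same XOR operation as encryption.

Step 1: XOR ciphertext with key:
  Ciphertext: 11101100
  Key:        10011101
  XOR:        01110001
Step 2: Plaintext = 01110001 = 113 in decimal.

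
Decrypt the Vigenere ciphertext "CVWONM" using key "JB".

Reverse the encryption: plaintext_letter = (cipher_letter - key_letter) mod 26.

Step 1: Extend key: JBJBJB
Step 2: Decrypt each letter (c - k) mod 26:
  C(2) - J(9) = (2-9) mod 26 = 19 = T
  V(21) - B(1) = (21-1) mod 26 = 20 = U
  W(22) - J(9) = (22-9) mod 26 = 13 = N
  O(14) - B(1) = (14-1) mod 26 = 13 = N
  N(13) - J(9) = (13-9) mod 26 = 4 = E
  M(12) - B(1) = (12-1) mod 26 = 11 = L
Plaintext: TUNNEL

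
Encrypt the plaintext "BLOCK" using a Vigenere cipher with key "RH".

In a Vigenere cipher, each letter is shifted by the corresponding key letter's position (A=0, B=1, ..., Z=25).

Step 1: Repeat key to match plaintext length:
  Plaintext: BLOCK
  Key:       RHRHR
Step 2: Encrypt each letter:
  B(1) + R(17) = (1+17) mod 26 = 18 = S
  L(11) + H(7) = (11+7) mod 26 = 18 = S
  O(14) + R(17) = (14+17) mod 26 = 5 = F
  C(2) + H(7) = (2+7) mod 26 = 9 = J
  K(10) + R(17) = (10+17) mod 26 = 1 = B
Ciphertext: SSFJB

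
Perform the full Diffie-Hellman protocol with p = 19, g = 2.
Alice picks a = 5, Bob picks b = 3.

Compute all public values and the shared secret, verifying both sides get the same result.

Step 1: A = g^a mod p = 2^5 mod 19 = 13.
Step 2: B = g^b mod p = 2^3 mod 19 = 8.
Step 3: Alice computes s = B^a mod p = 8^5 mod 19 = 12.
Step 4: Bob computes s = A^b mod p = 13^3 mod 19 = 12.
Both sides agree: shared secret = 12.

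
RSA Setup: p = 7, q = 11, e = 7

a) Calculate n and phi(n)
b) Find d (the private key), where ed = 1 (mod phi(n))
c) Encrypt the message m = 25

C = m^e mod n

Step 1: n = 7 * 11 = 77.
Step 2: phi(n) = (7-1)(11-1) = 6 * 10 = 60.
Step 3: Find d = 7^(-1) mod 60 = 43.
  Verify: 7 * 43 = 301 = 1 (mod 60).
Step 4: C = 25^7 mod 77 = 53.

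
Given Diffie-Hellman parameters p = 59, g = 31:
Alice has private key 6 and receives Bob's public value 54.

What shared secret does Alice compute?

Step 1: s = B^a mod p = 54^6 mod 59.
  54^1 mod 59 = 54
  54^2 mod 59 = (54 * 54) mod 59 = 25
  54^3 mod 59 = (25 * 54) mod 59 = 52
  54^4 mod 59 = (52 * 54) mod 59 = 35
  54^5 mod 59 = (35 * 54) mod 59 = 2
  54^6 mod 59 = (2 * 54) mod 59 = 49
Result: shared secret = 49.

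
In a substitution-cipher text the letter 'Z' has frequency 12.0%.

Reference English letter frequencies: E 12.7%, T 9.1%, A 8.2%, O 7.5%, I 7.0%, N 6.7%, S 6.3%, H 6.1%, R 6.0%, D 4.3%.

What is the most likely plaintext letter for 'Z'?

Step 1: The observed frequency is 12.0%.
Step 2: Compare with English frequencies:
  E: 12.7% (difference: 0.7%) <-- closest
  T: 9.1% (difference: 2.9%)
  A: 8.2% (difference: 3.8%)
  O: 7.5% (difference: 4.5%)
  I: 7.0% (difference: 5.0%)
  N: 6.7% (difference: 5.3%)
  S: 6.3% (difference: 5.7%)
  H: 6.1% (difference: 5.9%)
  R: 6.0% (difference: 6.0%)
  D: 4.3% (difference: 7.7%)
Step 3: 'Z' most likely represents 'E' (frequency 12.7%).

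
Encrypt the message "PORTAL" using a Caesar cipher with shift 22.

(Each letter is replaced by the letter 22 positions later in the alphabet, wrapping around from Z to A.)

Step 1: For each letter, shift forward by 22 positions (mod 26).
  P (position 15) -> position (15+22) mod 26 = 11 -> L
  O (position 14) -> position (14+22) mod 26 = 10 -> K
  R (position 17) -> position (17+22) mod 26 = 13 -> N
  T (position 19) -> position (19+22) mod 26 = 15 -> P
  A (position 0) -> position (0+22) mod 26 = 22 -> W
  L (position 11) -> position (11+22) mod 26 = 7 -> H
Result: LKNPWH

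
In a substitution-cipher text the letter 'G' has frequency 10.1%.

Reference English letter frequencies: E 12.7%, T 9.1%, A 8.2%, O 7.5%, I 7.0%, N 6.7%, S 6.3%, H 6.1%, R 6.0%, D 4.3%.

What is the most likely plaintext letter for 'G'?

Step 1: The observed frequency is 10.1%.
Step 2: Compare with English frequencies:
  E: 12.7% (difference: 2.6%)
  T: 9.1% (difference: 1.0%) <-- closest
  A: 8.2% (difference: 1.9%)
  O: 7.5% (difference: 2.6%)
  I: 7.0% (difference: 3.1%)
  N: 6.7% (difference: 3.4%)
  S: 6.3% (difference: 3.8%)
  H: 6.1% (difference: 4.0%)
  R: 6.0% (difference: 4.1%)
  D: 4.3% (difference: 5.8%)
Step 3: 'G' most likely represents 'T' (frequency 9.1%).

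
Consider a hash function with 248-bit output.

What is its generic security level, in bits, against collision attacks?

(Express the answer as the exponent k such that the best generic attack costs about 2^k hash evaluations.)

Step 1: The hash has a 248-bit output.
Step 2: Collision resistance means it should be infeasible to find any x != y with h(x) = h(y).
By the birthday bound, a generic collision search succeeds after about sqrt(2^248) = 2^(248/2) = 2^124 evaluations.
Step 3: Security level = 124 bits.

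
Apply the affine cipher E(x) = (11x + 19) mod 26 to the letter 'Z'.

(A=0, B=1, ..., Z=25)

Step 1: Convert 'Z' to number: x = 25.
Step 2: E(25) = (11 * 25 + 19) mod 26 = 294 mod 26 = 8.
Step 3: Convert 8 back to letter: I.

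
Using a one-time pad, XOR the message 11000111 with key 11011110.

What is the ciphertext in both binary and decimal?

Step 1: Write out the XOR operation bit by bit:
  Message: 11000111
  Key:     11011110
  XOR:     00011001
Step 2: Convert to decimal: 00011001 = 25.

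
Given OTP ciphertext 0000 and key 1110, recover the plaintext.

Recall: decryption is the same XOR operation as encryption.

Step 1: XOR ciphertext with key:
  Ciphertext: 0000
  Key:        1110
  XOR:        1110
Step 2: Plaintext = 1110 = 14 in decimal.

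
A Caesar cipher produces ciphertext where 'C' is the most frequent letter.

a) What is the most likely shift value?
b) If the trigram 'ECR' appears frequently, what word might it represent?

Step 1: In English, 'E' is the most frequent letter (12.7%).
Step 2: The most frequent ciphertext letter is 'C' (position 2).
Step 3: Shift = (2 - 4) mod 26 = 24.
Step 4: Decrypt 'ECR' by shifting back 24:
  E -> G
  C -> E
  R -> T
Step 5: 'ECR' decrypts to 'GET'.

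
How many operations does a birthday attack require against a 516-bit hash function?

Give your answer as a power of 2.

Step 1: The birthday paradox gives collision probability ~50% after sqrt(2^n) = 2^(n/2) hashes.
Step 2: For 516-bit output: 2^(516/2) = 2^258.
Step 3: Approximately 2^258 hash computations needed.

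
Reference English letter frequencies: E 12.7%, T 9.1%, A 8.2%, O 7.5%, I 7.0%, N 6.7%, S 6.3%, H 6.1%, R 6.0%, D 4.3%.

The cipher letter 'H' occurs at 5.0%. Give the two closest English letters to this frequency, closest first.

Step 1: Observed frequency of 'H' is 5.0%.
Step 2: Compute distances to each reference frequency and sort:
  D (4.3%): difference = 0.7% <-- BEST
  R (6.0%): difference = 1.0% <-- RUNNER-UP
  H (6.1%): difference = 1.1%
  S (6.3%): difference = 1.3%
  N (6.7%): difference = 1.7%
Step 3: Most likely is 'D' (4.3%, diff 0.7%); second most likely is 'R' (6.0%, diff 1.0%).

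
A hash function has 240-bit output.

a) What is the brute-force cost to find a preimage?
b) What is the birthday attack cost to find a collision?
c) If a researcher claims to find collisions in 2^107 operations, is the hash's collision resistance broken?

Step 1: Preimage resistance requires brute-force of 2^240 operations.
Step 2: Collision resistance (birthday bound) = 2^(240/2) = 2^120.
Step 3: The claimed attack costs 2^107 operations.
Step 4: Since 2^107 < 2^120, the claimed attack beats the generic birthday bound, so collision resistance is broken.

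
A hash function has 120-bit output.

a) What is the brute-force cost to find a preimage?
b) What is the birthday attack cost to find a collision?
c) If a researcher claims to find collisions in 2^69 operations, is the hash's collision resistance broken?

Step 1: Preimage resistance requires brute-force of 2^120 operations.
Step 2: Collision resistance (birthday bound) = 2^(120/2) = 2^60.
Step 3: The claimed attack costs 2^69 operations.
Step 4: Since 2^69 >= 2^60, the claimed attack is no faster than the generic birthday attack, so this does not break collision resistance.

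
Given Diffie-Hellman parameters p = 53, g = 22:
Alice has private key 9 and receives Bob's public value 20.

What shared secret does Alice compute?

Step 1: s = B^a mod p = 20^9 mod 53.
  20^1 mod 53 = 20
  20^2 mod 53 = (20 * 20) mod 53 = 29
  20^3 mod 53 = (29 * 20) mod 53 = 50
  20^4 mod 53 = (50 * 20) mod 53 = 46
  20^5 mod 53 = (46 * 20) mod 53 = 19
  20^6 mod 53 = (19 * 20) mod 53 = 9
  20^7 mod 53 = (9 * 20) mod 53 = 21
  20^8 mod 53 = (21 * 20) mod 53 = 49
  20^9 mod 53 = (49 * 20) mod 53 = 26
Result: shared secret = 26.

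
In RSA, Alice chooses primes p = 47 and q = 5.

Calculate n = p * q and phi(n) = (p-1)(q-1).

Step 1: n = p * q = 47 * 5 = 235.
Step 2: phi(n) = (p-1)(q-1) = 46 * 4 = 184.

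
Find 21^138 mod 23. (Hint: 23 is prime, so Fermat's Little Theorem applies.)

Step 1: Since 23 is prime, by Fermat's Little Theorem: 21^22 = 1 (mod 23).
Step 2: Reduce exponent: 138 mod 22 = 6.
Step 3: So 21^138 = 21^6 (mod 23).
Step 4: 21^6 mod 23 = 18.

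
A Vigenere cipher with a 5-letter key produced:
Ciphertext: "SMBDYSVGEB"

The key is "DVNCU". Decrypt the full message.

Step 1: Key 'DVNCU' has length 5. Extended key: DVNCUDVNCU
Step 2: Decrypt each position:
  S(18) - D(3) = 15 = P
  M(12) - V(21) = 17 = R
  B(1) - N(13) = 14 = O
  D(3) - C(2) = 1 = B
  Y(24) - U(20) = 4 = E
  S(18) - D(3) = 15 = P
  V(21) - V(21) = 0 = A
  G(6) - N(13) = 19 = T
  E(4) - C(2) = 2 = C
  B(1) - U(20) = 7 = H
Plaintext: PROBEPATCH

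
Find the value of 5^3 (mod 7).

Step 1: Compute 5^3 mod 7 step by step, reducing modulo 7 at each step.
  5^1 mod 7 = 5
  5^2 mod 7 = (5 * 5) mod 7 = 4
  5^3 mod 7 = (4 * 5) mod 7 = 6
Step 2: Result = 6.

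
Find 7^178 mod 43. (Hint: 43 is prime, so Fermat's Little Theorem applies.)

Step 1: Since 43 is prime, by Fermat's Little Theorem: 7^42 = 1 (mod 43).
Step 2: Reduce exponent: 178 mod 42 = 10.
Step 3: So 7^178 = 7^10 (mod 43).
Step 4: 7^10 mod 43 = 36.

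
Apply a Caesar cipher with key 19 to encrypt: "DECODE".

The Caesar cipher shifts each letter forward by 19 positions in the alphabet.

Step 1: For each letter, shift forward by 19 positions (mod 26).
  D (position 3) -> position (3+19) mod 26 = 22 -> W
  E (position 4) -> position (4+19) mod 26 = 23 -> X
  C (position 2) -> position (2+19) mod 26 = 21 -> V
  O (position 14) -> position (14+19) mod 26 = 7 -> H
  D (position 3) -> position (3+19) mod 26 = 22 -> W
  E (position 4) -> position (4+19) mod 26 = 23 -> X
Result: WXVHWX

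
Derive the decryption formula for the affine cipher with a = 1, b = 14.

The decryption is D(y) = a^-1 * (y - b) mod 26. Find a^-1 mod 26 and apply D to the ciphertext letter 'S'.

Step 1: Find a^-1, the modular inverse of 1 mod 26.
Step 2: We need 1 * a^-1 = 1 (mod 26).
Step 3: 1 * 1 = 1 = 0 * 26 + 1, so a^-1 = 1.
Step 4: D(y) = 1(y - 14) mod 26.
Step 5: Apply to 'S' (y = 18): D(18) = 1 * (18 - 14) mod 26 = 1 * 4 mod 26 = 4 -> 'E'.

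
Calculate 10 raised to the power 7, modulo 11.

Step 1: Compute 10^7 mod 11 step by step, reducing modulo 11 at each step.
  10^1 mod 11 = 10
  10^2 mod 11 = (10 * 10) mod 11 = 1
  10^3 mod 11 = (1 * 10) mod 11 = 10
  10^4 mod 11 = (10 * 10) mod 11 = 1
  10^5 mod 11 = (1 * 10) mod 11 = 10
  10^6 mod 11 = (10 * 10) mod 11 = 1
  10^7 mod 11 = (1 * 10) mod 11 = 10
Step 2: Result = 10.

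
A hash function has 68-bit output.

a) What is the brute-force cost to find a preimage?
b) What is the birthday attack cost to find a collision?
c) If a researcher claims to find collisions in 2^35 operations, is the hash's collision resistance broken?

Step 1: Preimage resistance requires brute-force of 2^68 operations.
Step 2: Collision resistance (birthday bound) = 2^(68/2) = 2^34.
Step 3: The claimed attack costs 2^35 operations.
Step 4: Since 2^35 >= 2^34, the claimed attack is no faster than the generic birthday attack, so this does not break collision resistance.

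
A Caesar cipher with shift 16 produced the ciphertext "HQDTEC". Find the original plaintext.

Step 1: Reverse the shift by subtracting 16 from each letter position.
  H (position 7) -> position (7-16) mod 26 = 17 -> R
  Q (position 16) -> position (16-16) mod 26 = 0 -> A
  D (position 3) -> position (3-16) mod 26 = 13 -> N
  T (position 19) -> position (19-16) mod 26 = 3 -> D
  E (position 4) -> position (4-16) mod 26 = 14 -> O
  C (position 2) -> position (2-16) mod 26 = 12 -> M
Decrypted message: RANDOM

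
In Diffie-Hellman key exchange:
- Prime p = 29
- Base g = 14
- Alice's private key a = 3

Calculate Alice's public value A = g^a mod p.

Step 1: A = g^a mod p = 14^3 mod 29.
  14^1 mod 29 = 14
  14^2 mod 29 = (14 * 14) mod 29 = 22
  14^3 mod 29 = (22 * 14) mod 29 = 18
Result: A = 18.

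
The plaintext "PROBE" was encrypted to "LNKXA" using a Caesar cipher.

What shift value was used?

Step 1: Compare first letters: P (position 15) -> L (position 11).
Step 2: Shift = (11 - 15) mod 26 = 22.
The shift value is 22.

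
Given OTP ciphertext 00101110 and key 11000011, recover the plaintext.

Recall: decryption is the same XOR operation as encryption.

Step 1: XOR ciphertext with key:
  Ciphertext: 00101110
  Key:        11000011
  XOR:        11101101
Step 2: Plaintext = 11101101 = 237 in decimal.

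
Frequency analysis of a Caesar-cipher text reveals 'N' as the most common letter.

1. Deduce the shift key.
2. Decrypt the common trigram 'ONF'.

Step 1: In English, 'E' is the most frequent letter (12.7%).
Step 2: The most frequent ciphertext letter is 'N' (position 13).
Step 3: Shift = (13 - 4) mod 26 = 9.
Step 4: Decrypt 'ONF' by shifting back 9:
  O -> F
  N -> E
  F -> W
Step 5: 'ONF' decrypts to 'FEW'.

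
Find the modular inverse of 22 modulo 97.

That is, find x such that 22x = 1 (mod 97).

Step 1: We need x such that 22 * x = 1 (mod 97).
Step 2: Using the extended Euclidean algorithm or trial:
  22 * 75 = 1650 = 17 * 97 + 1.
Step 3: Since 1650 mod 97 = 1, the inverse is x = 75.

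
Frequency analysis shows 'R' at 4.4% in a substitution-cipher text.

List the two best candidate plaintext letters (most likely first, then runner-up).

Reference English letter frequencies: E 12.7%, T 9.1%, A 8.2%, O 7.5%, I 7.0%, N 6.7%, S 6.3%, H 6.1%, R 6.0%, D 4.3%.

Step 1: Observed frequency of 'R' is 4.4%.
Step 2: Compute distances to each reference frequency and sort:
  D (4.3%): difference = 0.1% <-- BEST
  R (6.0%): difference = 1.6% <-- RUNNER-UP
  H (6.1%): difference = 1.7%
  S (6.3%): difference = 1.9%
  N (6.7%): difference = 2.3%
Step 3: Most likely is 'D' (4.3%, diff 0.1%); second most likely is 'R' (6.0%, diff 1.6%).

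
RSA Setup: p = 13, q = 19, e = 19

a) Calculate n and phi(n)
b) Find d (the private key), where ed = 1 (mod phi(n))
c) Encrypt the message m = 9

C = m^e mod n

Step 1: n = 13 * 19 = 247.
Step 2: phi(n) = (13-1)(19-1) = 12 * 18 = 216.
Step 3: Find d = 19^(-1) mod 216 = 91.
  Verify: 19 * 91 = 1729 = 1 (mod 216).
Step 4: C = 9^19 mod 247 = 9.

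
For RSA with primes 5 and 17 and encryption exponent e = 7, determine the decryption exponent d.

Step 1: n = 5 * 17 = 85.
Step 2: phi(n) = 4 * 16 = 64.
Step 3: Find d such that 7 * d = 1 (mod 64).
Step 4: d = 7^(-1) mod 64 = 55.
Verification: 7 * 55 = 385 = 6 * 64 + 1.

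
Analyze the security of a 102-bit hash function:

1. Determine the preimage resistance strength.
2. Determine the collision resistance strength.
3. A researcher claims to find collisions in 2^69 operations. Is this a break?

Step 1: Preimage resistance requires brute-force of 2^102 operations.
Step 2: Collision resistance (birthday bound) = 2^(102/2) = 2^51.
Step 3: The claimed attack costs 2^69 operations.
Step 4: Since 2^69 >= 2^51, the claimed attack is no faster than the generic birthday attack, so this does not break collision resistance.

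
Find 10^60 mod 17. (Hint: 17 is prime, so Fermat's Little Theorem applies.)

Step 1: Since 17 is prime, by Fermat's Little Theorem: 10^16 = 1 (mod 17).
Step 2: Reduce exponent: 60 mod 16 = 12.
Step 3: So 10^60 = 10^12 (mod 17).
Step 4: 10^12 mod 17 = 13.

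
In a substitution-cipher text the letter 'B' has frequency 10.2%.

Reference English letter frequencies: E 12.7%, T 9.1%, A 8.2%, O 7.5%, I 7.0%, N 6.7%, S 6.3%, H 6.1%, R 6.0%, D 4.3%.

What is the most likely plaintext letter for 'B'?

Step 1: The observed frequency is 10.2%.
Step 2: Compare with English frequencies:
  E: 12.7% (difference: 2.5%)
  T: 9.1% (difference: 1.1%) <-- closest
  A: 8.2% (difference: 2.0%)
  O: 7.5% (difference: 2.7%)
  I: 7.0% (difference: 3.2%)
  N: 6.7% (difference: 3.5%)
  S: 6.3% (difference: 3.9%)
  H: 6.1% (difference: 4.1%)
  R: 6.0% (difference: 4.2%)
  D: 4.3% (difference: 5.9%)
Step 3: 'B' most likely represents 'T' (frequency 9.1%).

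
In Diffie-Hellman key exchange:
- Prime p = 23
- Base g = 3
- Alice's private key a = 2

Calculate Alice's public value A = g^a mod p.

Step 1: A = g^a mod p = 3^2 mod 23.
  3^1 mod 23 = 3
  3^2 mod 23 = (3 * 3) mod 23 = 9
Result: A = 9.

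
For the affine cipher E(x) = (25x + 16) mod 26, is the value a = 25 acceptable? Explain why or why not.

Step 1: Compute gcd(25, 26).
Step 2: gcd(25, 26) = 1.
Since gcd = 1, 25 is coprime with 26, so it is a valid key.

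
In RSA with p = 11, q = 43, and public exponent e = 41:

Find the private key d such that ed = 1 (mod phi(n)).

Step 1: n = 11 * 43 = 473.
Step 2: phi(n) = 10 * 42 = 420.
Step 3: Find d such that 41 * d = 1 (mod 420).
Step 4: d = 41^(-1) mod 420 = 41.
Verification: 41 * 41 = 1681 = 4 * 420 + 1.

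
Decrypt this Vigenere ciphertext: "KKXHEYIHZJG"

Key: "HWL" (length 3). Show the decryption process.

Step 1: Key 'HWL' has length 3. Extended key: HWLHWLHWLHW
Step 2: Decrypt each position:
  K(10) - H(7) = 3 = D
  K(10) - W(22) = 14 = O
  X(23) - L(11) = 12 = M
  H(7) - H(7) = 0 = A
  E(4) - W(22) = 8 = I
  Y(24) - L(11) = 13 = N
  I(8) - H(7) = 1 = B
  H(7) - W(22) = 11 = L
  Z(25) - L(11) = 14 = O
  J(9) - H(7) = 2 = C
  G(6) - W(22) = 10 = K
Plaintext: DOMAINBLOCK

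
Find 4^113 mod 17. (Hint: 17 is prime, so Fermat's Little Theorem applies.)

Step 1: Since 17 is prime, by Fermat's Little Theorem: 4^16 = 1 (mod 17).
Step 2: Reduce exponent: 113 mod 16 = 1.
Step 3: So 4^113 = 4^1 (mod 17).
Step 4: 4^1 mod 17 = 4.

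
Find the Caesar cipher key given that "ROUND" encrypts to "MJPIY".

Step 1: Compare first letters: R (position 17) -> M (position 12).
Step 2: Shift = (12 - 17) mod 26 = 21.
The shift value is 21.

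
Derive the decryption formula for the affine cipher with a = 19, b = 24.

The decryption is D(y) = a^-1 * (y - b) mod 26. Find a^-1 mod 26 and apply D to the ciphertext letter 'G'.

Step 1: Find a^-1, the modular inverse of 19 mod 26.
Step 2: We need 19 * a^-1 = 1 (mod 26).
Step 3: 19 * 11 = 209 = 8 * 26 + 1, so a^-1 = 11.
Step 4: D(y) = 11(y - 24) mod 26.
Step 5: Apply to 'G' (y = 6): D(6) = 11 * (6 - 24) mod 26 = 11 * -18 mod 26 = 10 -> 'K'.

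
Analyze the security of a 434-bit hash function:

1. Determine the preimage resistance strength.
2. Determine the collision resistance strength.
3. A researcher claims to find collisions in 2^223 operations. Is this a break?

Step 1: Preimage resistance requires brute-force of 2^434 operations.
Step 2: Collision resistance (birthday bound) = 2^(434/2) = 2^217.
Step 3: The claimed attack costs 2^223 operations.
Step 4: Since 2^223 >= 2^217, the claimed attack is no faster than the generic birthday attack, so this does not break collision resistance.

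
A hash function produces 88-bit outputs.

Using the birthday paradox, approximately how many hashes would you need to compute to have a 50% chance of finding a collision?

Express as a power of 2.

Step 1: The birthday paradox gives collision probability ~50% after sqrt(2^n) = 2^(n/2) hashes.
Step 2: For 88-bit output: 2^(88/2) = 2^44.
Step 3: Approximately 2^44 hash computations needed.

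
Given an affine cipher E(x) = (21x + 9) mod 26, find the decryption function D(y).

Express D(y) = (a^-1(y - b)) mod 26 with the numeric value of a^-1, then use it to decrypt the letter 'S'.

Step 1: Find a^-1, the modular inverse of 21 mod 26.
Step 2: We need 21 * a^-1 = 1 (mod 26).
Step 3: 21 * 5 = 105 = 4 * 26 + 1, so a^-1 = 5.
Step 4: D(y) = 5(y - 9) mod 26.
Step 5: Apply to 'S' (y = 18): D(18) = 5 * (18 - 9) mod 26 = 5 * 9 mod 26 = 19 -> 'T'.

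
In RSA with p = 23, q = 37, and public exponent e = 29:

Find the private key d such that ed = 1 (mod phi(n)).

Step 1: n = 23 * 37 = 851.
Step 2: phi(n) = 22 * 36 = 792.
Step 3: Find d such that 29 * d = 1 (mod 792).
Step 4: d = 29^(-1) mod 792 = 437.
Verification: 29 * 437 = 12673 = 16 * 792 + 1.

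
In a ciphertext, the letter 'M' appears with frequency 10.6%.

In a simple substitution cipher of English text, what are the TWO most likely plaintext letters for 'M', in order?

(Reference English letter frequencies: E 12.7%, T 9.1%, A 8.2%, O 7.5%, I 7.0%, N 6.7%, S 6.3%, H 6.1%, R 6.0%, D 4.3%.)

Step 1: Observed frequency of 'M' is 10.6%.
Step 2: Compute distances to each reference frequency and sort:
  T (9.1%): difference = 1.5% <-- BEST
  E (12.7%): difference = 2.1% <-- RUNNER-UP
  A (8.2%): difference = 2.4%
  O (7.5%): difference = 3.1%
  I (7.0%): difference = 3.6%
Step 3: Most likely is 'T' (9.1%, diff 1.5%); second most likely is 'E' (12.7%, diff 2.1%).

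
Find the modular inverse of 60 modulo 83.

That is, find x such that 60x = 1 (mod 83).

Step 1: We need x such that 60 * x = 1 (mod 83).
Step 2: Using the extended Euclidean algorithm or trial:
  60 * 18 = 1080 = 13 * 83 + 1.
Step 3: Since 1080 mod 83 = 1, the inverse is x = 18.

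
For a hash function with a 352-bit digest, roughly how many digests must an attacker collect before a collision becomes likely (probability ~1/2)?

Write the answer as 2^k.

Step 1: The birthday paradox gives collision probability ~50% after sqrt(2^n) = 2^(n/2) hashes.
Step 2: For 352-bit output: 2^(352/2) = 2^176.
Step 3: Approximately 2^176 hash computations needed.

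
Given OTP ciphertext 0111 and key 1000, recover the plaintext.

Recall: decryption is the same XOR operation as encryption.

Step 1: XOR ciphertext with key:
  Ciphertext: 0111
  Key:        1000
  XOR:        1111
Step 2: Plaintext = 1111 = 15 in decimal.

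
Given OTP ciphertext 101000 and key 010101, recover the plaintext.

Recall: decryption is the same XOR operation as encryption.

Step 1: XOR ciphertext with key:
  Ciphertext: 101000
  Key:        010101
  XOR:        111101
Step 2: Plaintext = 111101 = 61 in decimal.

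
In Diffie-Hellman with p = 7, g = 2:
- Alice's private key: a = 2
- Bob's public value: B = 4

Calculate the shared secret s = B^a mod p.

Step 1: s = B^a mod p = 4^2 mod 7.
  4^1 mod 7 = 4
  4^2 mod 7 = (4 * 4) mod 7 = 2
Result: shared secret = 2.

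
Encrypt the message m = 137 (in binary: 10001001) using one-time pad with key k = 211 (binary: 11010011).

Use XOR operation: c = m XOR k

Step 1: Write out the XOR operation bit by bit:
  Message: 10001001
  Key:     11010011
  XOR:     01011010
Step 2: Convert to decimal: 01011010 = 90.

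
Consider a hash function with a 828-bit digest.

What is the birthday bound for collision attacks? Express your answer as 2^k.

Step 1: The birthday paradox gives collision probability ~50% after sqrt(2^n) = 2^(n/2) hashes.
Step 2: For 828-bit output: 2^(828/2) = 2^414.
Step 3: Approximately 2^414 hash computations needed.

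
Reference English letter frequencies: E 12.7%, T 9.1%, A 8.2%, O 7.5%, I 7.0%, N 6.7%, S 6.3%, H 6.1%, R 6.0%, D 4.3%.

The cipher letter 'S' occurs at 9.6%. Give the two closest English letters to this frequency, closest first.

Step 1: Observed frequency of 'S' is 9.6%.
Step 2: Compute distances to each reference frequency and sort:
  T (9.1%): difference = 0.5% <-- BEST
  A (8.2%): difference = 1.4% <-- RUNNER-UP
  O (7.5%): difference = 2.1%
  I (7.0%): difference = 2.6%
  N (6.7%): difference = 2.9%
Step 3: Most likely is 'T' (9.1%, diff 0.5%); second most likely is 'A' (8.2%, diff 1.4%).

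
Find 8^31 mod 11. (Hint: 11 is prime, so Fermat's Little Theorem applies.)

Step 1: Since 11 is prime, by Fermat's Little Theorem: 8^10 = 1 (mod 11).
Step 2: Reduce exponent: 31 mod 10 = 1.
Step 3: So 8^31 = 8^1 (mod 11).
Step 4: 8^1 mod 11 = 8.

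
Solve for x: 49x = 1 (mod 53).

Step 1: We need x such that 49 * x = 1 (mod 53).
Step 2: Using the extended Euclidean algorithm or trial:
  49 * 13 = 637 = 12 * 53 + 1.
Step 3: Since 637 mod 53 = 1, the inverse is x = 13.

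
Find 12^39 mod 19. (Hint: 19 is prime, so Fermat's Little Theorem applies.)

Step 1: Since 19 is prime, by Fermat's Little Theorem: 12^18 = 1 (mod 19).
Step 2: Reduce exponent: 39 mod 18 = 3.
Step 3: So 12^39 = 12^3 (mod 19).
Step 4: 12^3 mod 19 = 18.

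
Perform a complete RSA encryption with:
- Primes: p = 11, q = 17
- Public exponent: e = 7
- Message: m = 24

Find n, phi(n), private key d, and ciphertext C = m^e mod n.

Step 1: n = 11 * 17 = 187.
Step 2: phi(n) = (11-1)(17-1) = 10 * 16 = 160.
Step 3: Find d = 7^(-1) mod 160 = 23.
  Verify: 7 * 23 = 161 = 1 (mod 160).
Step 4: C = 24^7 mod 187 = 29.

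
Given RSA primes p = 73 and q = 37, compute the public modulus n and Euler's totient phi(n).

Step 1: n = p * q = 73 * 37 = 2701.
Step 2: phi(n) = (p-1)(q-1) = 72 * 36 = 2592.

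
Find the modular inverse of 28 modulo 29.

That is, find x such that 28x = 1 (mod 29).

Step 1: We need x such that 28 * x = 1 (mod 29).
Step 2: Using the extended Euclidean algorithm or trial:
  28 * 28 = 784 = 27 * 29 + 1.
Step 3: Since 784 mod 29 = 1, the inverse is x = 28.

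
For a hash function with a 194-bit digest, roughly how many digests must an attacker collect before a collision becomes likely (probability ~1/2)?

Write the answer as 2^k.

Step 1: The birthday paradox gives collision probability ~50% after sqrt(2^n) = 2^(n/2) hashes.
Step 2: For 194-bit output: 2^(194/2) = 2^97.
Step 3: Approximately 2^97 hash computations needed.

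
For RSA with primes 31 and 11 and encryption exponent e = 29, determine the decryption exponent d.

Step 1: n = 31 * 11 = 341.
Step 2: phi(n) = 30 * 10 = 300.
Step 3: Find d such that 29 * d = 1 (mod 300).
Step 4: d = 29^(-1) mod 300 = 269.
Verification: 29 * 269 = 7801 = 26 * 300 + 1.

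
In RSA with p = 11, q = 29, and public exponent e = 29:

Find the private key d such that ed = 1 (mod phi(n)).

Step 1: n = 11 * 29 = 319.
Step 2: phi(n) = 10 * 28 = 280.
Step 3: Find d such that 29 * d = 1 (mod 280).
Step 4: d = 29^(-1) mod 280 = 29.
Verification: 29 * 29 = 841 = 3 * 280 + 1.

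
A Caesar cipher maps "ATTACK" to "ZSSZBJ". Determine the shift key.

Step 1: Compare first letters: A (position 0) -> Z (position 25).
Step 2: Shift = (25 - 0) mod 26 = 25.
The shift value is 25.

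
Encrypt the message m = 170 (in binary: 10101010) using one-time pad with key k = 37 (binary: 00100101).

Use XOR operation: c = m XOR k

Step 1: Write out the XOR operation bit by bit:
  Message: 10101010
  Key:     00100101
  XOR:     10001111
Step 2: Convert to decimal: 10001111 = 143.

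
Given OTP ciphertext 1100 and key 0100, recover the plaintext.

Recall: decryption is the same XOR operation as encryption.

Step 1: XOR ciphertext with key:
  Ciphertext: 1100
  Key:        0100
  XOR:        1000
Step 2: Plaintext = 1000 = 8 in decimal.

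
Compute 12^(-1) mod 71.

Step 1: We need x such that 12 * x = 1 (mod 71).
Step 2: Using the extended Euclidean algorithm or trial:
  12 * 6 = 72 = 1 * 71 + 1.
Step 3: Since 72 mod 71 = 1, the inverse is x = 6.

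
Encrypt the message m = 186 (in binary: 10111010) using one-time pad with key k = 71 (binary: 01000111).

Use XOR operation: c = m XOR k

Step 1: Write out the XOR operation bit by bit:
  Message: 10111010
  Key:     01000111
  XOR:     11111101
Step 2: Convert to decimal: 11111101 = 253.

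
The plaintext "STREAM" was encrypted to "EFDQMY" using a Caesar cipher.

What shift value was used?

Step 1: Compare first letters: S (position 18) -> E (position 4).
Step 2: Shift = (4 - 18) mod 26 = 12.
The shift value is 12.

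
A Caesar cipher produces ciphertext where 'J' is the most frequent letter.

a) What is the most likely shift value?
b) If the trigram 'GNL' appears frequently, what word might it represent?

Step 1: In English, 'E' is the most frequent letter (12.7%).
Step 2: The most frequent ciphertext letter is 'J' (position 9).
Step 3: Shift = (9 - 4) mod 26 = 5.
Step 4: Decrypt 'GNL' by shifting back 5:
  G -> B
  N -> I
  L -> G
Step 5: 'GNL' decrypts to 'BIG'.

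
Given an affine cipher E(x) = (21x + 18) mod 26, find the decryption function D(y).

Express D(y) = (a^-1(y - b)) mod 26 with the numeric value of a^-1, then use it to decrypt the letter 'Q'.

Step 1: Find a^-1, the modular inverse of 21 mod 26.
Step 2: We need 21 * a^-1 = 1 (mod 26).
Step 3: 21 * 5 = 105 = 4 * 26 + 1, so a^-1 = 5.
Step 4: D(y) = 5(y - 18) mod 26.
Step 5: Apply to 'Q' (y = 16): D(16) = 5 * (16 - 18) mod 26 = 5 * -2 mod 26 = 16 -> 'Q'.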